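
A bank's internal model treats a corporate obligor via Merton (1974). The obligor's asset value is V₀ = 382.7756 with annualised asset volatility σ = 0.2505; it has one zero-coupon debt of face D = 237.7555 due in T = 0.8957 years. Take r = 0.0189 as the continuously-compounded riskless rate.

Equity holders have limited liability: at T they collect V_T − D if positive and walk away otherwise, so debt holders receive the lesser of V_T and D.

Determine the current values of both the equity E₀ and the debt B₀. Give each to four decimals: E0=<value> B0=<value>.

E0=149.4930 B0=233.2826

d₁ = [ln(V₀/D) + (r + σ²/2)T] / (σ√T)
   = [ln(382.7756/237.7555) + (0.0189 + 0.5·0.2505²)·0.8957] / (0.2505·√0.8957)
   = [0.476206 + 0.045031] / 0.237077 = 2.198602
d₂ = d₁ − σ√T = 2.198602 − 0.237077 = 1.961525
N(d₁) = 0.986047,  N(d₂) = 0.975091,  e^(−rT) = 0.983214
E₀ = V₀·N(d₁) − D·e^(−rT)·N(d₂)
   = 382.7756·0.986047 − 237.7555·0.983214·0.975091 = 149.493023
B₀ = V₀ − E₀ = 382.7756 − 149.493023 = 233.282577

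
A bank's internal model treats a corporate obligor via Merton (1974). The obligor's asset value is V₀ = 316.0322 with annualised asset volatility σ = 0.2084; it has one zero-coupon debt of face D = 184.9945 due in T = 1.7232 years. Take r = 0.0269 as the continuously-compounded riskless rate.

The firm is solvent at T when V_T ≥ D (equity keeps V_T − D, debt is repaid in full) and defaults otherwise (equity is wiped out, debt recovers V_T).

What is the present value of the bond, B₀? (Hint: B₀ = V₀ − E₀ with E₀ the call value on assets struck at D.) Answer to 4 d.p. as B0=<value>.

B0=176.2299

d₁ = [ln(V₀/D) + (r + σ²/2)T] / (σ√T)
   = [ln(316.0322/184.9945) + (0.0269 + 0.5·0.2084²)·1.7232] / (0.2084·√1.7232)
   = [0.535518 + 0.083774] / 0.273568 = 2.263757
d₂ = d₁ − σ√T = 2.263757 − 0.273568 = 1.990189
N(d₁) = 0.988205,  N(d₂) = 0.976715,  e^(−rT) = 0.954704
E₀ = V₀·N(d₁) − D·e^(−rT)·N(d₂)
   = 316.0322·0.988205 − 184.9945·0.954704·0.976715 = 139.802276
B₀ = V₀ − E₀ = 316.0322 − 139.802276 = 176.229924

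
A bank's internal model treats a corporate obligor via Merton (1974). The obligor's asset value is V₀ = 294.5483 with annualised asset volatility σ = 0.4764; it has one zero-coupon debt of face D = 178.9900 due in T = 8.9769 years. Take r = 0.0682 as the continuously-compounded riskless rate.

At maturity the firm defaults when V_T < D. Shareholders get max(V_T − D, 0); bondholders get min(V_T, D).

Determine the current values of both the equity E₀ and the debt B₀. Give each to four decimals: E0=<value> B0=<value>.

E0=223.5437 B0=71.0046

d₁ = [ln(V₀/D) + (r + σ²/2)T] / (σ√T)
   = [ln(294.5483/178.9900) + (0.0682 + 0.5·0.4764²)·8.9769] / (0.4764·√8.9769)
   = [0.498113 + 1.630910] / 1.427365 = 1.491576
d₂ = d₁ − σ√T = 1.491576 − 1.427365 = 0.064211
N(d₁) = 0.932095,  N(d₂) = 0.525599,  e^(−rT) = 0.542143
E₀ = V₀·N(d₁) − D·e^(−rT)·N(d₂)
   = 294.5483·0.932095 − 178.9900·0.542143·0.525599 = 223.543733
B₀ = V₀ − E₀ = 294.5483 − 223.543733 = 71.004567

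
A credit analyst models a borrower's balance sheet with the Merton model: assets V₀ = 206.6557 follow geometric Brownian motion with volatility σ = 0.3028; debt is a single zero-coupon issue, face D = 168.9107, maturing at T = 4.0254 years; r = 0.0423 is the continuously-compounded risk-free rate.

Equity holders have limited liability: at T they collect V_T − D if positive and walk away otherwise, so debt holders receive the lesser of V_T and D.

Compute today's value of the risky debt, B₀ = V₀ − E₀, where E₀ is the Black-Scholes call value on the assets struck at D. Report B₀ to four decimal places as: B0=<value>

B0=125.6545

d₁ = [ln(V₀/D) + (r + σ²/2)T] / (σ√T)
   = [ln(206.6557/168.9107) + (0.0423 + 0.5·0.3028²)·4.0254] / (0.3028·√4.0254)
   = [0.201684 + 0.354815] / 0.607520 = 0.916017
d₂ = d₁ − σ√T = 0.916017 − 0.607520 = 0.308497
N(d₁) = 0.820171,  N(d₂) = 0.621148,  e^(−rT) = 0.843433
E₀ = V₀·N(d₁) − D·e^(−rT)·N(d₂)
   = 206.6557·0.820171 − 168.9107·0.843433·0.621148 = 81.001217
B₀ = V₀ − E₀ = 206.6557 − 81.001217 = 125.654483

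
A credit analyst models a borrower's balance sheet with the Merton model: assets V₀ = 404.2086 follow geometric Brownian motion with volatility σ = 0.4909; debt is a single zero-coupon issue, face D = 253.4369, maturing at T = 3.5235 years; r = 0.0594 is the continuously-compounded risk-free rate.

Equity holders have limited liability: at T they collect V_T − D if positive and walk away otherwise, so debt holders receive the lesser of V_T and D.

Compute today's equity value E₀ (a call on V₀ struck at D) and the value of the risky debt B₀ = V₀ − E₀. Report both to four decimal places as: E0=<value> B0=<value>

d₁ = [ln(V₀/D) + (r + σ²/2)T] / (σ√T)
   = [ln(404.2086/253.4369) + (0.0594 + 0.5·0.4909²)·3.5235] / (0.4909·√3.5235)
   = [0.466816 + 0.633847] / 0.921468 = 1.194468
d₂ = d₁ − σ√T = 1.194468 − 0.921468 = 0.273000
N(d₁) = 0.883852,  N(d₂) = 0.607573,  e^(−rT) = 0.811155
E₀ = V₀·N(d₁) − D·e^(−rT)·N(d₂)
   = 404.2086·0.883852 − 253.4369·0.811155·0.607573 = 232.357872
B₀ = V₀ − E₀ = 404.2086 − 232.357872 = 171.850728

E0=232.3579 B0=171.8507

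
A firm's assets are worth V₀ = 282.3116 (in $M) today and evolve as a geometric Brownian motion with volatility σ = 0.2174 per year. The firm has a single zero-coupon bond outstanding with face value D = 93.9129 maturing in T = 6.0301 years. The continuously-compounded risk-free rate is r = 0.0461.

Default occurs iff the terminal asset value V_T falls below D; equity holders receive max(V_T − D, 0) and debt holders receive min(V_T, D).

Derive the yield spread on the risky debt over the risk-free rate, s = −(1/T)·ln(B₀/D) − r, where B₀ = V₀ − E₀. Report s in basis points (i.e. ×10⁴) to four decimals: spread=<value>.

spread=2.6522

d₁ = [ln(V₀/D) + (r + σ²/2)T] / (σ√T)
   = [ln(282.3116/93.9129) + (0.0461 + 0.5·0.2174²)·6.0301] / (0.2174·√6.0301)
   = [1.100644 + 0.420487] / 0.533853 = 2.849343
d₂ = d₁ − σ√T = 2.849343 − 0.533853 = 2.315490
N(d₁) = 0.997810,  N(d₂) = 0.989707,  e^(−rT) = 0.757306
E₀ = V₀·N(d₁) − D·e^(−rT)·N(d₂)
   = 282.3116·0.997810 − 93.9129·0.757306·0.989707 = 211.304431
B₀ = V₀ − E₀ = 282.3116 − 211.304431 = 71.007169
spread = −(1/T)·ln(B₀/D) − r = −(1/6.0301)·ln(71.007169/93.9129) − 0.0461 = 0.00026522
in basis points: 0.00026522 × 10⁴ = 2.6522 bp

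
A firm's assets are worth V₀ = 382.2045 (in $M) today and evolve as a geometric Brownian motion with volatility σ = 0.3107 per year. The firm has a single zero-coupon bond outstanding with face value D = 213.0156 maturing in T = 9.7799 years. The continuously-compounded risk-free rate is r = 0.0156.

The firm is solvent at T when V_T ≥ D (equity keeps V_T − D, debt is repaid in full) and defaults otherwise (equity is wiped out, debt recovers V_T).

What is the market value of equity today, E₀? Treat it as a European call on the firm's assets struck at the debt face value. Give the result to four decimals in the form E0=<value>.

d₁ = [ln(V₀/D) + (r + σ²/2)T] / (σ√T)
   = [ln(382.2045/213.0156) + (0.0156 + 0.5·0.3107²)·9.7799] / (0.3107·√9.7799)
   = [0.584590 + 0.624615] / 0.971647 = 1.244491
d₂ = d₁ − σ√T = 1.244491 − 0.971647 = 0.272844
N(d₁) = 0.893341,  N(d₂) = 0.607513,  e^(−rT) = 0.858502
E₀ = V₀·N(d₁) − D·e^(−rT)·N(d₂)
   = 382.2045·0.893341 − 213.0156·0.858502·0.607513 = 230.340182

E0=230.3402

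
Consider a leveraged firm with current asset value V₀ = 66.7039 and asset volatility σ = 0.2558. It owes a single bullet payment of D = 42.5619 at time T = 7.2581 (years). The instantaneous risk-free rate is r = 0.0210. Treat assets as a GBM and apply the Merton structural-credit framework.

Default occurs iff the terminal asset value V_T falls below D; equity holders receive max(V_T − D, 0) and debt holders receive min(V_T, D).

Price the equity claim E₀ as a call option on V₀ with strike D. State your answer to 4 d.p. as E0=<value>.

d₁ = [ln(V₀/D) + (r + σ²/2)T] / (σ√T)
   = [ln(66.7039/42.5619) + (0.0210 + 0.5·0.2558²)·7.2581] / (0.2558·√7.2581)
   = [0.449304 + 0.389882] / 0.689147 = 1.217717
d₂ = d₁ − σ√T = 1.217717 − 0.689147 = 0.528569
N(d₁) = 0.888334,  N(d₂) = 0.701448,  e^(−rT) = 0.858627
E₀ = V₀·N(d₁) − D·e^(−rT)·N(d₂)
   = 66.7039·0.888334 − 42.5619·0.858627·0.701448 = 33.621067

E0=33.6211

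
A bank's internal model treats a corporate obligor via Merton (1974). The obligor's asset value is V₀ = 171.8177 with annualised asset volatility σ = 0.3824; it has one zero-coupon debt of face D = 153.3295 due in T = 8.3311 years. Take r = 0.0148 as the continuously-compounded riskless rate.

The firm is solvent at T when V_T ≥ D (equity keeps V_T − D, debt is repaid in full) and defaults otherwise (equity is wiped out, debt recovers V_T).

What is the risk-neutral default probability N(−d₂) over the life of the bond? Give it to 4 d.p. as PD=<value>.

PD=0.6319

d₁ = [ln(V₀/D) + (r + σ²/2)T] / (σ√T)
   = [ln(171.8177/153.3295) + (0.0148 + 0.5·0.3824²)·8.3311] / (0.3824·√8.3311)
   = [0.113845 + 0.732428] / 1.103746 = 0.766728
d₂ = d₁ − σ√T = 0.766728 − 1.103746 = -0.337018
risk-neutral PD = N(−d₂) = N(0.337018) = 0.631948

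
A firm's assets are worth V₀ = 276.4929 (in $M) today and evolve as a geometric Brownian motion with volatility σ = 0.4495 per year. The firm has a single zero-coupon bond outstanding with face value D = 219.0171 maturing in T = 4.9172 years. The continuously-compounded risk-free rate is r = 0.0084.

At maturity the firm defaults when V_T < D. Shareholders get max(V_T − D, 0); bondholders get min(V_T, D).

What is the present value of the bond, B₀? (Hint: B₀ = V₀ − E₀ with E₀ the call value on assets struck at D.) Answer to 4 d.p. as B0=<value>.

B0=147.2357

d₁ = [ln(V₀/D) + (r + σ²/2)T] / (σ√T)
   = [ln(276.4929/219.0171) + (0.0084 + 0.5·0.4495²)·4.9172] / (0.4495·√4.9172)
   = [0.233035 + 0.538065] / 0.996755 = 0.773611
d₂ = d₁ − σ√T = 0.773611 − 0.996755 = -0.223145
N(d₁) = 0.780419,  N(d₂) = 0.411711,  e^(−rT) = 0.959537
E₀ = V₀·N(d₁) − D·e^(−rT)·N(d₂)
   = 276.4929·0.780419 − 219.0171·0.959537·0.411711 = 129.257235
B₀ = V₀ − E₀ = 276.4929 − 129.257235 = 147.235665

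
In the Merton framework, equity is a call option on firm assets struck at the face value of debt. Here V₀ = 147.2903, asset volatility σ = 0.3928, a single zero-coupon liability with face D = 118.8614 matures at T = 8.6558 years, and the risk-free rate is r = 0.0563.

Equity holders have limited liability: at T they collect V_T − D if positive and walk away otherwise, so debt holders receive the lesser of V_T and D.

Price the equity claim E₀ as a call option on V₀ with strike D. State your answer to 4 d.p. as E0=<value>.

d₁ = [ln(V₀/D) + (r + σ²/2)T] / (σ√T)
   = [ln(147.2903/118.8614) + (0.0563 + 0.5·0.3928²)·8.6558] / (0.3928·√8.6558)
   = [0.214447 + 1.155081] / 1.155647 = 1.185075
d₂ = d₁ − σ√T = 1.185075 − 1.155647 = 0.029429
N(d₁) = 0.882006,  N(d₂) = 0.511739,  e^(−rT) = 0.614269
E₀ = V₀·N(d₁) − D·e^(−rT)·N(d₂)
   = 147.2903·0.882006 − 118.8614·0.614269·0.511739 = 92.547416

E0=92.5474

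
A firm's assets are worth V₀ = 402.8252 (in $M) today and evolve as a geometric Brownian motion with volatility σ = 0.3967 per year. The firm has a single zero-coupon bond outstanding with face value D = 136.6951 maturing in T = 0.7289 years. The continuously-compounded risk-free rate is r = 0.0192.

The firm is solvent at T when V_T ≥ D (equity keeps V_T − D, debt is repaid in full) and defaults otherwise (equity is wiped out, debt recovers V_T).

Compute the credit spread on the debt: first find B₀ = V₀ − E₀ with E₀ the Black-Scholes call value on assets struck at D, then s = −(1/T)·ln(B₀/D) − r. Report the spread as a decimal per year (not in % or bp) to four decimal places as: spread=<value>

d₁ = [ln(V₀/D) + (r + σ²/2)T] / (σ√T)
   = [ln(402.8252/136.6951) + (0.0192 + 0.5·0.3967²)·0.7289] / (0.3967·√0.7289)
   = [1.080750 + 0.071349] / 0.338685 = 3.401680
d₂ = d₁ − σ√T = 3.401680 − 0.338685 = 3.062995
N(d₁) = 0.999665,  N(d₂) = 0.998904,  e^(−rT) = 0.986103
E₀ = V₀·N(d₁) − D·e^(−rT)·N(d₂)
   = 402.8252·0.999665 − 136.6951·0.986103·0.998904 = 268.042607
B₀ = V₀ − E₀ = 402.8252 − 268.042607 = 134.782593
spread = −(1/T)·ln(B₀/D) − r = −(1/0.7289)·ln(134.782593/136.6951) − 0.0192 = 0.00013027

spread=0.0001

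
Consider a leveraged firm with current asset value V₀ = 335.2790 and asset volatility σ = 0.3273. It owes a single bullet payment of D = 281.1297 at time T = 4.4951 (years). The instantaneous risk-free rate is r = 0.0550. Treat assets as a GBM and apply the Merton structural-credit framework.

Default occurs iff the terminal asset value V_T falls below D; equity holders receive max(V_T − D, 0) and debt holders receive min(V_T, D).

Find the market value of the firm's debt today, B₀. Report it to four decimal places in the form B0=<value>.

d₁ = [ln(V₀/D) + (r + σ²/2)T] / (σ√T)
   = [ln(335.2790/281.1297) + (0.0550 + 0.5·0.3273²)·4.4951] / (0.3273·√4.4951)
   = [0.176147 + 0.488000] / 0.693930 = 0.957080
d₂ = d₁ − σ√T = 0.957080 − 0.693930 = 0.263150
N(d₁) = 0.830737,  N(d₂) = 0.603783,  e^(−rT) = 0.780961
E₀ = V₀·N(d₁) − D·e^(−rT)·N(d₂)
   = 335.2790·0.830737 − 281.1297·0.780961·0.603783 = 145.967328
B₀ = V₀ − E₀ = 335.2790 − 145.967328 = 189.311672

B0=189.3117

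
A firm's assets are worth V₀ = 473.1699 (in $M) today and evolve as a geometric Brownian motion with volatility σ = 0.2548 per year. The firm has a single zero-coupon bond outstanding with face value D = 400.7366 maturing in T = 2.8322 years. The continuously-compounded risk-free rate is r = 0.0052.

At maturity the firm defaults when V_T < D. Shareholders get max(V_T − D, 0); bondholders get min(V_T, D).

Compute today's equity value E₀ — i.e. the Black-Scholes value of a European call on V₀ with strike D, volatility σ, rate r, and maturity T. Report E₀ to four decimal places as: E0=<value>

E0=119.1688

d₁ = [ln(V₀/D) + (r + σ²/2)T] / (σ√T)
   = [ln(473.1699/400.7366) + (0.0052 + 0.5·0.2548²)·2.8322] / (0.2548·√2.8322)
   = [0.166150 + 0.106665] / 0.428807 = 0.636220
d₂ = d₁ − σ√T = 0.636220 − 0.428807 = 0.207413
N(d₁) = 0.737683,  N(d₂) = 0.582156,  e^(−rT) = 0.985380
E₀ = V₀·N(d₁) − D·e^(−rT)·N(d₂)
   = 473.1699·0.737683 − 400.7366·0.985380·0.582156 = 119.168803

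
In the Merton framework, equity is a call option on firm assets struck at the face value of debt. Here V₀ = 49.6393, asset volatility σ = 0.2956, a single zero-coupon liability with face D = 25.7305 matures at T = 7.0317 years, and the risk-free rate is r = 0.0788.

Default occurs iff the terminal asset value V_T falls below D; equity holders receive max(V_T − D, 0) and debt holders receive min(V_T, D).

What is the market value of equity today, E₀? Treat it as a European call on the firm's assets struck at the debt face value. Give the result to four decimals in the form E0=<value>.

E0=35.3852

d₁ = [ln(V₀/D) + (r + σ²/2)T] / (σ√T)
   = [ln(49.6393/25.7305) + (0.0788 + 0.5·0.2956²)·7.0317] / (0.2956·√7.0317)
   = [0.657106 + 0.861311] / 0.783853 = 1.937119
d₂ = d₁ − σ√T = 1.937119 − 0.783853 = 1.153266
N(d₁) = 0.973635,  N(d₂) = 0.875599,  e^(−rT) = 0.574590
E₀ = V₀·N(d₁) − D·e^(−rT)·N(d₂)
   = 49.6393·0.973635 − 25.7305·0.574590·0.875599 = 35.385244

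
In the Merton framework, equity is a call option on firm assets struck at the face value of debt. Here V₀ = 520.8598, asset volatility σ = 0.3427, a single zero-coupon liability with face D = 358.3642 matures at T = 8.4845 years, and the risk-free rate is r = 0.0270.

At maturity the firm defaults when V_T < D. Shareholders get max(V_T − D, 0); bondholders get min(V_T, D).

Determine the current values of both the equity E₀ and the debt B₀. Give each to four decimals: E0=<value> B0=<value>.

E0=296.1486 B0=224.7112

d₁ = [ln(V₀/D) + (r + σ²/2)T] / (σ√T)
   = [ln(520.8598/358.3642) + (0.0270 + 0.5·0.3427²)·8.4845] / (0.3427·√8.4845)
   = [0.373931 + 0.727305] / 0.998222 = 1.103198
d₂ = d₁ − σ√T = 1.103198 − 0.998222 = 0.104975
N(d₁) = 0.865029,  N(d₂) = 0.541802,  e^(−rT) = 0.795264
E₀ = V₀·N(d₁) − D·e^(−rT)·N(d₂)
   = 520.8598·0.865029 − 358.3642·0.795264·0.541802 = 296.148560
B₀ = V₀ − E₀ = 520.8598 − 296.148560 = 224.711240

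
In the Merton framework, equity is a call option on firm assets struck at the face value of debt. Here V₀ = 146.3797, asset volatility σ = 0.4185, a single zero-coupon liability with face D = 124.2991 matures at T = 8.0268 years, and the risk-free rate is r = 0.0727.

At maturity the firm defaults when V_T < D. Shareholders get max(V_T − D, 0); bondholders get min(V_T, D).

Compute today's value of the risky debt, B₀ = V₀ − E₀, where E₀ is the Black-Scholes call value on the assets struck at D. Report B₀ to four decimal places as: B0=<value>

B0=51.9056

d₁ = [ln(V₀/D) + (r + σ²/2)T] / (σ√T)
   = [ln(146.3797/124.2991) + (0.0727 + 0.5·0.4185²)·8.0268] / (0.4185·√8.0268)
   = [0.163513 + 1.286464] / 1.185678 = 1.222910
d₂ = d₁ − σ√T = 1.222910 − 1.185678 = 0.037232
N(d₁) = 0.889318,  N(d₂) = 0.514850,  e^(−rT) = 0.557915
E₀ = V₀·N(d₁) − D·e^(−rT)·N(d₂)
   = 146.3797·0.889318 − 124.2991·0.557915·0.514850 = 94.474120
B₀ = V₀ − E₀ = 146.3797 − 94.474120 = 51.905580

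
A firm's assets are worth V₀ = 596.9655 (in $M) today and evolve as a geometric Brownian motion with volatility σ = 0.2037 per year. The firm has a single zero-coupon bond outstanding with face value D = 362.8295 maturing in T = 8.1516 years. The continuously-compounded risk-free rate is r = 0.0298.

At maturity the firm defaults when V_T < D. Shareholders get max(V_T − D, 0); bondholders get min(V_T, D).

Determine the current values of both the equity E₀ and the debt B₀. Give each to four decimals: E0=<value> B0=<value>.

d₁ = [ln(V₀/D) + (r + σ²/2)T] / (σ√T)
   = [ln(596.9655/362.8295) + (0.0298 + 0.5·0.2037²)·8.1516] / (0.2037·√8.1516)
   = [0.497926 + 0.412038] / 0.581584 = 1.564630
d₂ = d₁ − σ√T = 1.564630 − 0.581584 = 0.983046
N(d₁) = 0.941165,  N(d₂) = 0.837208,  e^(−rT) = 0.784336
E₀ = V₀·N(d₁) − D·e^(−rT)·N(d₂)
   = 596.9655·0.941165 − 362.8295·0.784336·0.837208 = 323.590366
B₀ = V₀ − E₀ = 596.9655 − 323.590366 = 273.375134

E0=323.5904 B0=273.3751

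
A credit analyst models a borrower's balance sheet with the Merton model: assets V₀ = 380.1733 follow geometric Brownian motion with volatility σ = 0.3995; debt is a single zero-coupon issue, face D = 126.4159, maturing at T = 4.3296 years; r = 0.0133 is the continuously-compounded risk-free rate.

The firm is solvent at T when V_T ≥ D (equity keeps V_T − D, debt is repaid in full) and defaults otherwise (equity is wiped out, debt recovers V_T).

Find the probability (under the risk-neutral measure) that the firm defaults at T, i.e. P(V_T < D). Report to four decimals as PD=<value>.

PD=0.1640

d₁ = [ln(V₀/D) + (r + σ²/2)T] / (σ√T)
   = [ln(380.1733/126.4159) + (0.0133 + 0.5·0.3995²)·4.3296] / (0.3995·√4.3296)
   = [1.101050 + 0.403086] / 0.831267 = 1.809450
d₂ = d₁ − σ√T = 1.809450 − 0.831267 = 0.978182
risk-neutral PD = N(−d₂) = N(-0.978182) = 0.163992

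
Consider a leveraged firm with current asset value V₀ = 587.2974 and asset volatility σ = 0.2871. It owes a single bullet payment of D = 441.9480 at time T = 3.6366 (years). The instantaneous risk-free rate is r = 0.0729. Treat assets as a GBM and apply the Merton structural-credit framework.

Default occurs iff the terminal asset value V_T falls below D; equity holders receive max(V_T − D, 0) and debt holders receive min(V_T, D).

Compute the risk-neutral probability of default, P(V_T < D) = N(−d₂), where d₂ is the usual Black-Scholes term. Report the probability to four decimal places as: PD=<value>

d₁ = [ln(V₀/D) + (r + σ²/2)T] / (σ√T)
   = [ln(587.2974/441.9480) + (0.0729 + 0.5·0.2871²)·3.6366] / (0.2871·√3.6366)
   = [0.284339 + 0.414984] / 0.547496 = 1.277312
d₂ = d₁ − σ√T = 1.277312 − 0.547496 = 0.729816
risk-neutral PD = N(−d₂) = N(-0.729816) = 0.232751

PD=0.2328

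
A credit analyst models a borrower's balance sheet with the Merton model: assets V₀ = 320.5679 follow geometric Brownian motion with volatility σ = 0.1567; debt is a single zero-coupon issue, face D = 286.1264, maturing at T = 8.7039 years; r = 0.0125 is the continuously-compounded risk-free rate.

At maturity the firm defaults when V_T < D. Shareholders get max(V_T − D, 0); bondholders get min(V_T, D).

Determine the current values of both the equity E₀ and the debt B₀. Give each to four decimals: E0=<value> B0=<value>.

d₁ = [ln(V₀/D) + (r + σ²/2)T] / (σ√T)
   = [ln(320.5679/286.1264) + (0.0125 + 0.5·0.1567²)·8.7039] / (0.1567·√8.7039)
   = [0.113660 + 0.215660] / 0.462302 = 0.712350
d₂ = d₁ − σ√T = 0.712350 − 0.462302 = 0.250048
N(d₁) = 0.761876,  N(d₂) = 0.598725,  e^(−rT) = 0.896911
E₀ = V₀·N(d₁) − D·e^(−rT)·N(d₂)
   = 320.5679·0.761876 − 286.1264·0.896911·0.598725 = 90.582296
B₀ = V₀ − E₀ = 320.5679 − 90.582296 = 229.985604

E0=90.5823 B0=229.9856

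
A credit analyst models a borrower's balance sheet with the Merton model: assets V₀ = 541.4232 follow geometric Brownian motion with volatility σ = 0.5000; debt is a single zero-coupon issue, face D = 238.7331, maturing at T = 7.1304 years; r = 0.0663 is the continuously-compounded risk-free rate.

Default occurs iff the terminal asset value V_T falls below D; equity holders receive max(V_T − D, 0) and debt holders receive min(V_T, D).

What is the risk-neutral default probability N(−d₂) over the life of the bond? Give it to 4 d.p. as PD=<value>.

PD=0.3822

d₁ = [ln(V₀/D) + (r + σ²/2)T] / (σ√T)
   = [ln(541.4232/238.7331) + (0.0663 + 0.5·0.5000²)·7.1304] / (0.5000·√7.1304)
   = [0.818855 + 1.364046] / 1.335140 = 1.634960
d₂ = d₁ − σ√T = 1.634960 − 1.335140 = 0.299819
risk-neutral PD = N(−d₂) = N(-0.299819) = 0.382158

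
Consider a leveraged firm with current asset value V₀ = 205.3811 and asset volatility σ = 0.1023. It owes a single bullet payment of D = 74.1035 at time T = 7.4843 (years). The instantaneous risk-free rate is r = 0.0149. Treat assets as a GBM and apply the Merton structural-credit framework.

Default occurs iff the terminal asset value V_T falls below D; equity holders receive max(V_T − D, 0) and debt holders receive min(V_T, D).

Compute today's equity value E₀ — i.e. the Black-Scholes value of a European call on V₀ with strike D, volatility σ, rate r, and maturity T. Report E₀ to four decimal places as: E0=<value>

d₁ = [ln(V₀/D) + (r + σ²/2)T] / (σ√T)
   = [ln(205.3811/74.1035) + (0.0149 + 0.5·0.1023²)·7.4843] / (0.1023·√7.4843)
   = [1.019405 + 0.150679] / 0.279867 = 4.180859
d₂ = d₁ − σ√T = 4.180859 − 0.279867 = 3.900992
N(d₁) = 0.999985,  N(d₂) = 0.999952,  e^(−rT) = 0.894477
E₀ = V₀·N(d₁) − D·e^(−rT)·N(d₂)
   = 205.3811·0.999985 − 74.1035·0.894477·0.999952 = 139.097415

E0=139.0974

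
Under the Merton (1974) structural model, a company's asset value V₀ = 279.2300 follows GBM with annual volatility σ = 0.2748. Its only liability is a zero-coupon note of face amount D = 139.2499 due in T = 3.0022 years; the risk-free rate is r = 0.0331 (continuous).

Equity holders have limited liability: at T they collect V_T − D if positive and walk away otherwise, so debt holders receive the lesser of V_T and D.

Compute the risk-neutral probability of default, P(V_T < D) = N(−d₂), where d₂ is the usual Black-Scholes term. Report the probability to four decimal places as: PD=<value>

d₁ = [ln(V₀/D) + (r + σ²/2)T] / (σ√T)
   = [ln(279.2300/139.2499) + (0.0331 + 0.5·0.2748²)·3.0022] / (0.2748·√3.0022)
   = [0.695766 + 0.212728] / 0.476142 = 1.908032
d₂ = d₁ − σ√T = 1.908032 − 0.476142 = 1.431890
risk-neutral PD = N(−d₂) = N(-1.431890) = 0.076088

PD=0.0761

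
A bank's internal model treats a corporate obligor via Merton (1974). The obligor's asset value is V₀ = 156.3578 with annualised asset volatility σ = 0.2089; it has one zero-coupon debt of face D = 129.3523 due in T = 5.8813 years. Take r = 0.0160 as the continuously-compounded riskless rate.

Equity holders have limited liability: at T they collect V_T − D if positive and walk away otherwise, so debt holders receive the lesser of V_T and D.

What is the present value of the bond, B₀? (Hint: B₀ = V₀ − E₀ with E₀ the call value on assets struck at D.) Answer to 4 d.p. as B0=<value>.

B0=105.5760

d₁ = [ln(V₀/D) + (r + σ²/2)T] / (σ√T)
   = [ln(156.3578/129.3523) + (0.0160 + 0.5·0.2089²)·5.8813] / (0.2089·√5.8813)
   = [0.189607 + 0.222428] / 0.506612 = 0.813317
d₂ = d₁ − σ√T = 0.813317 − 0.506612 = 0.306705
N(d₁) = 0.791982,  N(d₂) = 0.620466,  e^(−rT) = 0.910191
E₀ = V₀·N(d₁) − D·e^(−rT)·N(d₂)
   = 156.3578·0.791982 − 129.3523·0.910191·0.620466 = 50.781762
B₀ = V₀ − E₀ = 156.3578 − 50.781762 = 105.576038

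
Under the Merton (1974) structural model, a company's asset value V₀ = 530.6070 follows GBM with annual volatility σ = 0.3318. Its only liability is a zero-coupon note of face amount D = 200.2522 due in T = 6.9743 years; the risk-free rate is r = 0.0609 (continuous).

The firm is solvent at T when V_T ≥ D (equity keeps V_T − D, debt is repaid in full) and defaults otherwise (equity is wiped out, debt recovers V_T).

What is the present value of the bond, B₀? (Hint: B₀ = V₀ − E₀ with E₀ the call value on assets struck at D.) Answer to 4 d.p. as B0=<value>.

d₁ = [ln(V₀/D) + (r + σ²/2)T] / (σ√T)
   = [ln(530.6070/200.2522) + (0.0609 + 0.5·0.3318²)·6.9743] / (0.3318·√6.9743)
   = [0.974444 + 0.808640] / 0.876247 = 2.034909
d₂ = d₁ − σ√T = 2.034909 − 0.876247 = 1.158662
N(d₁) = 0.979070,  N(d₂) = 0.876703,  e^(−rT) = 0.653943
E₀ = V₀·N(d₁) − D·e^(−rT)·N(d₂)
   = 530.6070·0.979070 − 200.2522·0.653943·0.876703 = 404.694022
B₀ = V₀ − E₀ = 530.6070 − 404.694022 = 125.912978

B0=125.9130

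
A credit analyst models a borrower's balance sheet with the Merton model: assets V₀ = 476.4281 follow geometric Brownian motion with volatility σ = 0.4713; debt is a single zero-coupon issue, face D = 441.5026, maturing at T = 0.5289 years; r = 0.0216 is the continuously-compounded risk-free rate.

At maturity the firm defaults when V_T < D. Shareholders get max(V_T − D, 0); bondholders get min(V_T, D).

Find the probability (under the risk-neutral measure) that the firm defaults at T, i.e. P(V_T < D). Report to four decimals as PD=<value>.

d₁ = [ln(V₀/D) + (r + σ²/2)T] / (σ√T)
   = [ln(476.4281/441.5026) + (0.0216 + 0.5·0.4713²)·0.5289] / (0.4713·√0.5289)
   = [0.076133 + 0.070165] / 0.342755 = 0.426829
d₂ = d₁ − σ√T = 0.426829 − 0.342755 = 0.084073
risk-neutral PD = N(−d₂) = N(-0.084073) = 0.466499

PD=0.4665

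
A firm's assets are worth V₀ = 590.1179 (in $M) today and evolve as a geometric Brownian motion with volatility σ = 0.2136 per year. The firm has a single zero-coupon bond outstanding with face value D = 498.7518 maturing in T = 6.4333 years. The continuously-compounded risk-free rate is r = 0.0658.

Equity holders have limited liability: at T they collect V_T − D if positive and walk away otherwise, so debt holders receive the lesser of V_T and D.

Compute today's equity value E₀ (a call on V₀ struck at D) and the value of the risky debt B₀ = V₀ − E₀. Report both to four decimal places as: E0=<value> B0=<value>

d₁ = [ln(V₀/D) + (r + σ²/2)T] / (σ√T)
   = [ln(590.1179/498.7518) + (0.0658 + 0.5·0.2136²)·6.4333] / (0.2136·√6.4333)
   = [0.168214 + 0.570071] / 0.541774 = 1.362717
d₂ = d₁ − σ√T = 1.362717 − 0.541774 = 0.820943
N(d₁) = 0.913514,  N(d₂) = 0.794161,  e^(−rT) = 0.654875
E₀ = V₀·N(d₁) − D·e^(−rT)·N(d₂)
   = 590.1179·0.913514 − 498.7518·0.654875·0.794161 = 279.692294
B₀ = V₀ − E₀ = 590.1179 − 279.692294 = 310.425606

E0=279.6923 B0=310.4256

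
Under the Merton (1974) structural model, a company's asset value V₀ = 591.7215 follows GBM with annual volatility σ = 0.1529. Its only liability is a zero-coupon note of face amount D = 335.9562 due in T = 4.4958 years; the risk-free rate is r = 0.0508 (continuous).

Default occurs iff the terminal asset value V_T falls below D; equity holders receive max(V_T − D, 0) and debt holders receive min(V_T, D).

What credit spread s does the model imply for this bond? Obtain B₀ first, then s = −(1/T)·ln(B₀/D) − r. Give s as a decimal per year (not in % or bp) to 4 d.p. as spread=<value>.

spread=0.0002

d₁ = [ln(V₀/D) + (r + σ²/2)T] / (σ√T)
   = [ln(591.7215/335.9562) + (0.0508 + 0.5·0.1529²)·4.4958] / (0.1529·√4.4958)
   = [0.566055 + 0.280939] / 0.324198 = 2.612579
d₂ = d₁ − σ√T = 2.612579 − 0.324198 = 2.288381
N(d₁) = 0.995507,  N(d₂) = 0.988942,  e^(−rT) = 0.795817
E₀ = V₀·N(d₁) − D·e^(−rT)·N(d₂)
   = 591.7215·0.995507 − 335.9562·0.795817·0.988942 = 324.659726
B₀ = V₀ − E₀ = 591.7215 − 324.659726 = 267.061774
spread = −(1/T)·ln(B₀/D) − r = −(1/4.4958)·ln(267.061774/335.9562) − 0.0508 = 0.00024782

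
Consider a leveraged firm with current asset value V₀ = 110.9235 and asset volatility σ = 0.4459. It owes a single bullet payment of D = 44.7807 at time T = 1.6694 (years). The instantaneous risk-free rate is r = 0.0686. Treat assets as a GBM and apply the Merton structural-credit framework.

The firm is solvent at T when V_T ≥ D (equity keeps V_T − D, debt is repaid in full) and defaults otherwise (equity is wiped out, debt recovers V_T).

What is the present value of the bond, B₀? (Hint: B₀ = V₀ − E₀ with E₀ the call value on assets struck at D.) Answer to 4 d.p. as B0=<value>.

d₁ = [ln(V₀/D) + (r + σ²/2)T] / (σ√T)
   = [ln(110.9235/44.7807) + (0.0686 + 0.5·0.4459²)·1.6694] / (0.4459·√1.6694)
   = [0.907064 + 0.280482] / 0.576126 = 2.061258
d₂ = d₁ − σ√T = 2.061258 − 0.576126 = 1.485132
N(d₁) = 0.980361,  N(d₂) = 0.931246,  e^(−rT) = 0.891793
E₀ = V₀·N(d₁) − D·e^(−rT)·N(d₂)
   = 110.9235·0.980361 − 44.7807·0.891793·0.931246 = 71.555637
B₀ = V₀ − E₀ = 110.9235 − 71.555637 = 39.367863

B0=39.3679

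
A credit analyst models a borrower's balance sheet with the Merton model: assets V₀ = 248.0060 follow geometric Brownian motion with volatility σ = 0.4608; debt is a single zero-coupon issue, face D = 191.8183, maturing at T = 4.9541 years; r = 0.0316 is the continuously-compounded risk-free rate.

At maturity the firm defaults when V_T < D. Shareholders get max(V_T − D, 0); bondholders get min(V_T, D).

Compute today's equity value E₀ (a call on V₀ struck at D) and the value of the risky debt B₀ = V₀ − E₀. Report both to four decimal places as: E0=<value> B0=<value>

d₁ = [ln(V₀/D) + (r + σ²/2)T] / (σ√T)
   = [ln(248.0060/191.8183) + (0.0316 + 0.5·0.4608²)·4.9541] / (0.4608·√4.9541)
   = [0.256904 + 0.682518] / 1.025640 = 0.915938
d₂ = d₁ − σ√T = 0.915938 − 1.025640 = -0.109702
N(d₁) = 0.820150,  N(d₂) = 0.456323,  e^(−rT) = 0.855089
E₀ = V₀·N(d₁) − D·e^(−rT)·N(d₂)
   = 248.0060·0.820150 − 191.8183·0.855089·0.456323 = 128.555308
B₀ = V₀ − E₀ = 248.0060 − 128.555308 = 119.450692

E0=128.5553 B0=119.4507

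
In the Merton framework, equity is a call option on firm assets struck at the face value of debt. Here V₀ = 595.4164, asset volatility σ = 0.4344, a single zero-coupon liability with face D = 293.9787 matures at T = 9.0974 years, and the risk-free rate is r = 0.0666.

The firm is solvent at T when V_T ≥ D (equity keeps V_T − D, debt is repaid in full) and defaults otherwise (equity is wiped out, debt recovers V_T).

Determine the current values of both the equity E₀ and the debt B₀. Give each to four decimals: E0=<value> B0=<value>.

E0=464.4362 B0=130.9802

d₁ = [ln(V₀/D) + (r + σ²/2)T] / (σ√T)
   = [ln(595.4164/293.9787) + (0.0666 + 0.5·0.4344²)·9.0974] / (0.4344·√9.0974)
   = [0.705754 + 1.464242] / 1.310233 = 1.656191
d₂ = d₁ − σ√T = 1.656191 − 1.310233 = 0.345958
N(d₁) = 0.951158,  N(d₂) = 0.635313,  e^(−rT) = 0.545590
E₀ = V₀·N(d₁) − D·e^(−rT)·N(d₂)
   = 595.4164·0.951158 − 293.9787·0.545590·0.635313 = 464.436248
B₀ = V₀ − E₀ = 595.4164 − 464.436248 = 130.980152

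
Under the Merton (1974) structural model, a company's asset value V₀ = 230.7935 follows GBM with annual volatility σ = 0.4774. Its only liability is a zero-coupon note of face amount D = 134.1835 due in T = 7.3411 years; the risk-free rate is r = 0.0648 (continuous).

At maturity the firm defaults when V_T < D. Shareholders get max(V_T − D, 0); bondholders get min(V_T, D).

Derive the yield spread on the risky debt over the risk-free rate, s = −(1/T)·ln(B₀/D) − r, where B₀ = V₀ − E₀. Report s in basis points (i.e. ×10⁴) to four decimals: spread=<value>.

d₁ = [ln(V₀/D) + (r + σ²/2)T] / (σ√T)
   = [ln(230.7935/134.1835) + (0.0648 + 0.5·0.4774²)·7.3411] / (0.4774·√7.3411)
   = [0.542315 + 1.312261] / 1.293490 = 1.433777
d₂ = d₁ − σ√T = 1.433777 − 1.293490 = 0.140288
N(d₁) = 0.924182,  N(d₂) = 0.555784,  e^(−rT) = 0.621448
E₀ = V₀·N(d₁) − D·e^(−rT)·N(d₂)
   = 230.7935·0.924182 − 134.1835·0.621448·0.555784 = 166.949509
B₀ = V₀ − E₀ = 230.7935 − 166.949509 = 63.843991
spread = −(1/T)·ln(B₀/D) − r = −(1/7.3411)·ln(63.843991/134.1835) − 0.0648 = 0.03637909
in basis points: 0.03637909 × 10⁴ = 363.7909 bp

spread=363.7909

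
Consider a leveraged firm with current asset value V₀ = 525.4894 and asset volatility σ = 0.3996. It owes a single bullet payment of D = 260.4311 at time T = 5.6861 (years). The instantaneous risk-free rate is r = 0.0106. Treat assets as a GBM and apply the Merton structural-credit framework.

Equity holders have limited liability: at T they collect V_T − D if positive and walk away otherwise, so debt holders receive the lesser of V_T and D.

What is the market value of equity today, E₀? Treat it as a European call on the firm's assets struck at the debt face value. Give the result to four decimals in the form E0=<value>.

E0=318.7606

d₁ = [ln(V₀/D) + (r + σ²/2)T] / (σ√T)
   = [ln(525.4894/260.4311) + (0.0106 + 0.5·0.3996²)·5.6861] / (0.3996·√5.6861)
   = [0.701992 + 0.514251] / 0.952868 = 1.276402
d₂ = d₁ − σ√T = 1.276402 − 0.952868 = 0.323535
N(d₁) = 0.899093,  N(d₂) = 0.626855,  e^(−rT) = 0.941508
E₀ = V₀·N(d₁) − D·e^(−rT)·N(d₂)
   = 525.4894·0.899093 − 260.4311·0.941508·0.626855 = 318.760553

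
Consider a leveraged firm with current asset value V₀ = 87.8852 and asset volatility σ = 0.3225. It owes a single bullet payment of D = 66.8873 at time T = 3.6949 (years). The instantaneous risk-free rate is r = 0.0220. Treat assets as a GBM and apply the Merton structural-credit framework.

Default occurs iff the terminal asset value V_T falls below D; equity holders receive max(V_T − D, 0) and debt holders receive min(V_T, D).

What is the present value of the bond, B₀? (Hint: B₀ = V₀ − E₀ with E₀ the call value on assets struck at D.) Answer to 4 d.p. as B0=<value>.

B0=53.8076

d₁ = [ln(V₀/D) + (r + σ²/2)T] / (σ√T)
   = [ln(87.8852/66.8873) + (0.0220 + 0.5·0.3225²)·3.6949] / (0.3225·√3.6949)
   = [0.273022 + 0.273434] / 0.619913 = 0.881504
d₂ = d₁ − σ√T = 0.881504 − 0.619913 = 0.261591
N(d₁) = 0.810978,  N(d₂) = 0.603182,  e^(−rT) = 0.921928
E₀ = V₀·N(d₁) − D·e^(−rT)·N(d₂)
   = 87.8852·0.810978 − 66.8873·0.921928·0.603182 = 34.077554
B₀ = V₀ − E₀ = 87.8852 − 34.077554 = 53.807646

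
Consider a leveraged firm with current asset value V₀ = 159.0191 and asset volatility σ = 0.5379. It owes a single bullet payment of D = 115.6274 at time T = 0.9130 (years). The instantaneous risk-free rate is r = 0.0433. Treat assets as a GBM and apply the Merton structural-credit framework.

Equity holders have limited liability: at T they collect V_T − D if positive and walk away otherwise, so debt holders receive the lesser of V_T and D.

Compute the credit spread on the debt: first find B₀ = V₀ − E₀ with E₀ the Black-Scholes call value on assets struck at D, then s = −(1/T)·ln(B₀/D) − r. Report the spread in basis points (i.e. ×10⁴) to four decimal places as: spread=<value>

spread=993.0107

d₁ = [ln(V₀/D) + (r + σ²/2)T] / (σ√T)
   = [ln(159.0191/115.6274) + (0.0433 + 0.5·0.5379²)·0.9130] / (0.5379·√0.9130)
   = [0.318651 + 0.171615] / 0.513969 = 0.953883
d₂ = d₁ − σ√T = 0.953883 − 0.513969 = 0.439914
N(d₁) = 0.829929,  N(d₂) = 0.670000,  e^(−rT) = 0.961238
E₀ = V₀·N(d₁) − D·e^(−rT)·N(d₂)
   = 159.0191·0.829929 − 115.6274·0.961238·0.670000 = 57.506983
B₀ = V₀ − E₀ = 159.0191 − 57.506983 = 101.512117
spread = −(1/T)·ln(B₀/D) − r = −(1/0.9130)·ln(101.512117/115.6274) − 0.0433 = 0.09930107
in basis points: 0.09930107 × 10⁴ = 993.0107 bp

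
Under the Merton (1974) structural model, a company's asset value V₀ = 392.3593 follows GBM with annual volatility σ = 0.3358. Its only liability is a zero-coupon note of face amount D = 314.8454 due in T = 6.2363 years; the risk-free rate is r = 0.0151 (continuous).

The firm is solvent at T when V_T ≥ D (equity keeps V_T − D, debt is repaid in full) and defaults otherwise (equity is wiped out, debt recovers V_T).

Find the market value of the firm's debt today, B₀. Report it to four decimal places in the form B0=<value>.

B0=221.9876

d₁ = [ln(V₀/D) + (r + σ²/2)T] / (σ√T)
   = [ln(392.3593/314.8454) + (0.0151 + 0.5·0.3358²)·6.2363] / (0.3358·√6.2363)
   = [0.220096 + 0.445776] / 0.838579 = 0.794048
d₂ = d₁ − σ√T = 0.794048 − 0.838579 = -0.044532
N(d₁) = 0.786416,  N(d₂) = 0.482240,  e^(−rT) = 0.910130
E₀ = V₀·N(d₁) − D·e^(−rT)·N(d₂)
   = 392.3593·0.786416 − 314.8454·0.910130·0.482240 = 170.371666
B₀ = V₀ − E₀ = 392.3593 − 170.371666 = 221.987634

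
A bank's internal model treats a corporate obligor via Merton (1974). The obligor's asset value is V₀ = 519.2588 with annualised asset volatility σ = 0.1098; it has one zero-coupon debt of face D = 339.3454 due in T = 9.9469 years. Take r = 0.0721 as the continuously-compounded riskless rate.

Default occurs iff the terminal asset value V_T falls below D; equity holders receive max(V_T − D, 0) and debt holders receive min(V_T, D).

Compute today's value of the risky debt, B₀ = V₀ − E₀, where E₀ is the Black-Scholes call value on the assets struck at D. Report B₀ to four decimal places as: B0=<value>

d₁ = [ln(V₀/D) + (r + σ²/2)T] / (σ√T)
   = [ln(519.2588/339.3454) + (0.0721 + 0.5·0.1098²)·9.9469] / (0.1098·√9.9469)
   = [0.425384 + 0.777132] / 0.346295 = 3.472518
d₂ = d₁ − σ√T = 3.472518 − 0.346295 = 3.126223
N(d₁) = 0.999742,  N(d₂) = 0.999115,  e^(−rT) = 0.488131
E₀ = V₀·N(d₁) − D·e^(−rT)·N(d₂)
   = 519.2588·0.999742 − 339.3454·0.488131·0.999115 = 353.626581
B₀ = V₀ − E₀ = 519.2588 − 353.626581 = 165.632219

B0=165.6322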